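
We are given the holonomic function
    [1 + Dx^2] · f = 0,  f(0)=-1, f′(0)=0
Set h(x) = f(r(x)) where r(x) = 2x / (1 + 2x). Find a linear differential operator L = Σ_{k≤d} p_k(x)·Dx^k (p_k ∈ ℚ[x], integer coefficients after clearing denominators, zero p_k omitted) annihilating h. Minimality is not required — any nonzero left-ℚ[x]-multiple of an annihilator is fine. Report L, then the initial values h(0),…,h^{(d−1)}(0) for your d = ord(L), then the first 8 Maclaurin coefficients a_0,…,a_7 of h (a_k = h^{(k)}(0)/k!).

L = 4 + (4 + 24·x + 48·x^2 + 32·x^3)·Dx + (1 + 8·x + 24·x^2 + 32·x^3 + 16·x^4)·Dx^2  (order 2).
h: a_k = -1, 0, 2, -8, 70/3, -176/3, 6004/45, -1392/5, …
ICs: h(0) = -1, h′(0) = 0.

f: a_k = -1, 0, 1/2, 0, -1/24, 0, 1/720, 0, …
Change of var in L_f (x↦r) gives L₀.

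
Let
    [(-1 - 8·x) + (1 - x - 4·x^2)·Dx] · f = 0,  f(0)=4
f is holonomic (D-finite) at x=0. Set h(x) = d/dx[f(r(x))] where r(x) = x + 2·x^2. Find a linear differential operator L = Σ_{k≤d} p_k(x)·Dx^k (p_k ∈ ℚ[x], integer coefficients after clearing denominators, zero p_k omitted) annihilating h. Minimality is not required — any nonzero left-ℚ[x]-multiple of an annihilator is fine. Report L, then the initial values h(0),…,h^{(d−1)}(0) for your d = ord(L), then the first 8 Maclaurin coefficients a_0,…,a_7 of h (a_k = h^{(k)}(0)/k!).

f: a_k = 4, 4, 20, 36, 116, 260, 724, 1764, …
Change of var in L_f (x↦r) gives L₀.
Derive L from L₀ (diff closure).
L = (14 + 20·x + 120·x^2 + 320·x^3 + 320·x^4) + (-1 - 3·x + 10·x^2 + 40·x^3 + 80·x^4 + 64·x^5)·Dx  (order 1).
h: a_k = 4, 56, 348, 1648, 8100, 38376, 171948, 763616, …
ICs: h(0) = 4.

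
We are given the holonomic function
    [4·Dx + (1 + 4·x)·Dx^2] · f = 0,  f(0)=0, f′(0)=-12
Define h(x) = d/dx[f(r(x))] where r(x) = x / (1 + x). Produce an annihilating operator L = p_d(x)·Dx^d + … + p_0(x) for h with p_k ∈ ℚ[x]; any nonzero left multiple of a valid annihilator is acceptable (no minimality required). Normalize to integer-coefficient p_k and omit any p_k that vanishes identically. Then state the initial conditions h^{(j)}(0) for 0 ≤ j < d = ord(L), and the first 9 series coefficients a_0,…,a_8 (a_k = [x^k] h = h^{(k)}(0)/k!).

L = (6 + 10·x) + (1 + 6·x + 5·x^2)·Dx  (order 1).
h: a_k = -12, 72, -372, 1872, -9372, 46872, -234372, 1171872, -5859372, …
ICs: h(0) = -12.

f: a_k = 0, -12, 24, -64, 192, -3072/5, 2048, -49152/7, 24576, …
Substitute x→r, Dx→(1/r')Dx; clear ⇒ L₀.
h=h₀': d/dx-closure on L₀ ⇒ L.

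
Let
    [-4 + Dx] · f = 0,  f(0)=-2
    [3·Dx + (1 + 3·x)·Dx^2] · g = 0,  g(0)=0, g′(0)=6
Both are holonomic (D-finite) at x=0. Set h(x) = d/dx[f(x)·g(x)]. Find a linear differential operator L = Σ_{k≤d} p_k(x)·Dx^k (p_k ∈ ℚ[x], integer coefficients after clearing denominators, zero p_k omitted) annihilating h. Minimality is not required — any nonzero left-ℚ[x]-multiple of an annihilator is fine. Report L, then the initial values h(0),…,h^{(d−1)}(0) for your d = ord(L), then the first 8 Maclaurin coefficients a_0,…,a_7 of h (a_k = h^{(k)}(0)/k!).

f: a_k = -2, -8, -16, -64/3, -64/3, -256/15, -512/45, -2048/315, …
g: a_k = 0, 6, -9, 18, -81/2, 486/5, -243, 4374/7, …
Sym-product of L_f,L_g gives L₀ (≤ ord 2).
h=h₀': d/dx-closure on L₀ ⇒ L.
L = (40 + 96·x + 576·x^2) + (-14 - 84·x - 288·x^2)·Dx + (1 + 15·x + 36·x^2)·Dx^2  (order 2).
h: a_k = -12, -60, -180, -188, -472, 372, -31036/15, 85948/15, …
ICs: h(0) = -12, h′(0) = -60.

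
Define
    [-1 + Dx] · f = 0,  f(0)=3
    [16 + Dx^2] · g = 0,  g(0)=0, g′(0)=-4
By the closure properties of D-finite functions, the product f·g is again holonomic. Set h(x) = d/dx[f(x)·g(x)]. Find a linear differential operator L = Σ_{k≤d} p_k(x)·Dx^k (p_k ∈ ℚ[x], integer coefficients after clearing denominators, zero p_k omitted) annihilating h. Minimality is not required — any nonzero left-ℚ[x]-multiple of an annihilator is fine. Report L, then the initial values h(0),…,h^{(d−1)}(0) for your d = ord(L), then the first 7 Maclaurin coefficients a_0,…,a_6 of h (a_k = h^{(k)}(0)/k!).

f: a_k = 3, 3, 3/2, 1/2, 1/8, 1/40, 1/240, …
g: a_k = 0, -4, 0, 32/3, 0, -128/15, 0, …
f·g: L₀ = L_f ⊗_s L_g, ord ≤ 1·2.
h₀' ⇒ L via d/dx closure of L₀.
L = 17 - 2·Dx + Dx^2  (order 2).
h: a_k = -12, -24, 78, 120, -101/2, -611/5, -727/60, …
ICs: h(0) = -12, h′(0) = -24.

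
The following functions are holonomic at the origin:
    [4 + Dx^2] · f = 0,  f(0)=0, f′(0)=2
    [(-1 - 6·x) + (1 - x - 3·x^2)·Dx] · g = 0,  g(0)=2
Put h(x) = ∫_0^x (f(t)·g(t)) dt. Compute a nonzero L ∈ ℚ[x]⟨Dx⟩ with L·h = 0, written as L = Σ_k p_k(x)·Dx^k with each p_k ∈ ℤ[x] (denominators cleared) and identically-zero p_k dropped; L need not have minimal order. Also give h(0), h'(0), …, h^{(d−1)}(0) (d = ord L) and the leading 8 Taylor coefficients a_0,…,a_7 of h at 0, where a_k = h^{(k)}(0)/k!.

f: a_k = 0, 2, 0, -4/3, 0, 4/15, 0, -8/315, …
g: a_k = 2, 2, 8, 14, 38, 80, 194, 434, …
L₀ := L_f ⊗_s L_g (sym. prod.), ord ≤ 2.
h=∫₀ˣh₀: take L = L₀·Dx.
L = (2 + 4·x + 12·x^2)·Dx + (2 + 12·x)·Dx^2 + (-1 + x + 3·x^2)·Dx^3  (order 3).
h: a_k = 0, 0, 2, 4/3, 10/3, 76/15, 494/45, 304/15, …
ICs: h(0) = 0, h′(0) = 0, h′′(0) = 4.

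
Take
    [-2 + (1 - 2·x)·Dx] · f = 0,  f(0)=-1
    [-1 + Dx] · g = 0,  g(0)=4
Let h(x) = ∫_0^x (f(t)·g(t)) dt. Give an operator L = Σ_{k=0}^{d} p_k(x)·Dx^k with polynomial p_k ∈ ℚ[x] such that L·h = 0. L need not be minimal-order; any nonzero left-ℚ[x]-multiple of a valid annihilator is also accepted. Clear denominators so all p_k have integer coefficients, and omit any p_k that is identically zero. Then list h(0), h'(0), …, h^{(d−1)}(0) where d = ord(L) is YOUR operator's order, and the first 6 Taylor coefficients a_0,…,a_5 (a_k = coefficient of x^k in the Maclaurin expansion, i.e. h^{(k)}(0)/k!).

f: a_k = -1, -2, -4, -8, -16, -32, …
g: a_k = 4, 4, 2, 2/3, 1/6, 1/30, …
f·g: L₀ = L_f ⊗_s L_g, ord ≤ 1·1.
h=∫₀ˣh₀: take L = L₀·Dx.
L = (3 - 2·x)·Dx + (-1 + 2·x)·Dx^2  (order 2).
h: a_k = 0, -4, -6, -26/3, -79/6, -211/10, …
ICs: h(0) = 0, h′(0) = -4.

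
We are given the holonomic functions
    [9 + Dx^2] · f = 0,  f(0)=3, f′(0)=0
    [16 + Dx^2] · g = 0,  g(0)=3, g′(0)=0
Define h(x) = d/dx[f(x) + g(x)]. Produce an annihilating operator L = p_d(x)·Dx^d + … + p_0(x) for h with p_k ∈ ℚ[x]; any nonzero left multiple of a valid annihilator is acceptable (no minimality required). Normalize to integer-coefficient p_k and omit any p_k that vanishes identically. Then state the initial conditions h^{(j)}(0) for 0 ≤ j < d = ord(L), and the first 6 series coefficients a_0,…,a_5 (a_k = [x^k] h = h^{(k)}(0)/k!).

L = 144 + 25·Dx^2 + Dx^4  (order 4).
h: a_k = 0, -75, 0, 337/2, 0, -965/8, …
ICs: h(0) = 0, h′(0) = -75, h′′(0) = 0, h′′′(0) = 1011.

f: a_k = 3, 0, -27/2, 0, 81/8, 0, …
g: a_k = 3, 0, -24, 0, 32, 0, …
L₀ := lclm(L_f,L_g); ord L₀ ≤ 2+2.
h₀' ⇒ L via d/dx closure of L₀.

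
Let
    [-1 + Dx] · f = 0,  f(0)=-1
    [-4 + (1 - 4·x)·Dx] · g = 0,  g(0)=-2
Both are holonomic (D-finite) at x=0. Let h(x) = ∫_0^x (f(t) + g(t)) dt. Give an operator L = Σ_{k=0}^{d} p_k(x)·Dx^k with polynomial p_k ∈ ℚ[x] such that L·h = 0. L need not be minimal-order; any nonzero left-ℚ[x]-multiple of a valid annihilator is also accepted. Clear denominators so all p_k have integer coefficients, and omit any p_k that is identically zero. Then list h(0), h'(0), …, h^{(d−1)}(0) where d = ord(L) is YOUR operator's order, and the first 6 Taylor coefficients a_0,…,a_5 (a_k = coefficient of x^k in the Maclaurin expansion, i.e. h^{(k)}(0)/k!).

L = (28 + 16·x)·Dx + (-31 - 8·x + 16·x^2)·Dx^2 + (3 - 8·x - 16·x^2)·Dx^3  (order 3).
h: a_k = 0, -3, -9/2, -65/6, -769/24, -12289/120, …
ICs: h(0) = 0, h′(0) = -3, h′′(0) = -9.

f: a_k = -1, -1, -1/2, -1/6, -1/24, -1/120, …
g: a_k = -2, -8, -32, -128, -512, -2048, …
L₀ := lclm(L_f,L_g); ord L₀ ≤ 1+1.
∫: right-multiply L₀ by Dx.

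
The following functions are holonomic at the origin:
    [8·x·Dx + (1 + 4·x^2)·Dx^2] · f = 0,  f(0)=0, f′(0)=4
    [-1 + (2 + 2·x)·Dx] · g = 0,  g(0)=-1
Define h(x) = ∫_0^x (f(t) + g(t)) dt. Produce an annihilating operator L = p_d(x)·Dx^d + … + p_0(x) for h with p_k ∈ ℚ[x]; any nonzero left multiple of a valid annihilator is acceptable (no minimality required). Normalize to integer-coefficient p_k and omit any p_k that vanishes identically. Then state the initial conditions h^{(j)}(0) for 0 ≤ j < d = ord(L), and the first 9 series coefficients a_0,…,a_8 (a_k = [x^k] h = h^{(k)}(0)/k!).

L = (-16 - 40·x + 192·x^2 + 96·x^3)·Dx^2 + (-35 - 64·x + 328·x^2 + 768·x^3 + 336·x^4)·Dx^3 + (-2 + 30·x + 48·x^2 + 144·x^3 + 224·x^4 + 96·x^5)·Dx^4  (order 4).
h: a_k = 0, -1, 7/4, 1/24, -259/192, 1/128, 16349/7680, 3/1024, -524519/114688, …
ICs: h(0) = 0, h′(0) = -1, h′′(0) = 7/2, h′′′(0) = 1/4.

f: a_k = 0, 4, 0, -16/3, 0, 64/5, 0, -256/7, 0, …
g: a_k = -1, -1/2, 1/8, -1/16, 5/128, -7/256, 21/1024, -33/2048, 429/32768, …
Weyl lclm of L_f,L_g ⇒ L₀ (ord ≤ 3).
∫: right-multiply L₀ by Dx.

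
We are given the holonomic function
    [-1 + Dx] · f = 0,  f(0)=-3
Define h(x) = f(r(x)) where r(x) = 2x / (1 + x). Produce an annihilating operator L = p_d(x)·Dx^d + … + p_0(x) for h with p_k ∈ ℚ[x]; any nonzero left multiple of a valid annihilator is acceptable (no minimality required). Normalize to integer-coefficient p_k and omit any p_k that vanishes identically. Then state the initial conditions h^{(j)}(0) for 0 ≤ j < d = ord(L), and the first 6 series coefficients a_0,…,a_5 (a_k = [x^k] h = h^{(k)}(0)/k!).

f: a_k = -3, -3, -3/2, -1/2, -1/8, -1/40, …
Change of var in L_f (x↦r) gives L₀.
L = -2 + (1 + 2·x + x^2)·Dx  (order 1).
h: a_k = -3, -6, 0, 2, -2, 6/5, …
ICs: h(0) = -3.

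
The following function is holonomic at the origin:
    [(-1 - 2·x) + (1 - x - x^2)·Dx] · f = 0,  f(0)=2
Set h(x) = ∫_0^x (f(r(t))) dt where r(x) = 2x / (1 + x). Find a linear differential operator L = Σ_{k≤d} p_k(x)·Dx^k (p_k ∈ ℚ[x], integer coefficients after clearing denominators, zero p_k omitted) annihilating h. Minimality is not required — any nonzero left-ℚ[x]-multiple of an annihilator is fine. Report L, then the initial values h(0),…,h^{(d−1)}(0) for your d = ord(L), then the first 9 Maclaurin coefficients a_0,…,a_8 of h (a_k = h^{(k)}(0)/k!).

L = (2 + 10·x)·Dx + (-1 - x + 5·x^2 + 5·x^3)·Dx^2  (order 2).
h: a_k = 0, 2, 2, 4, 5, 12, 50/3, 300/7, 125/2, …
ICs: h(0) = 0, h′(0) = 2.

f: a_k = 2, 2, 4, 6, 10, 16, 26, 42, 68, …
f∘r: x↦r, Dx↦Dx/r' in L_f ⇒ L₀.
∫: right-multiply L₀ by Dx.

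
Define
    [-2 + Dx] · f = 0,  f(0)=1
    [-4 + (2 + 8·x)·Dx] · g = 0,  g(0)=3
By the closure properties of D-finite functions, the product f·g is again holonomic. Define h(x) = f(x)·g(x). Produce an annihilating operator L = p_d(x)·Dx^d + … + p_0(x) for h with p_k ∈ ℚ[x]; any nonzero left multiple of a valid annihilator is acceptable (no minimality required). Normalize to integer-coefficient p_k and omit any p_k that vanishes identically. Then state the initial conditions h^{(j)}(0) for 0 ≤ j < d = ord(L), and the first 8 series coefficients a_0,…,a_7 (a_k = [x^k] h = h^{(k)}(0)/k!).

L = (-4 - 8·x) + (1 + 4·x)·Dx  (order 1).
h: a_k = 3, 12, 12, 16, -8, 224/5, -1952/15, 44416/105, …
ICs: h(0) = 3.

f: a_k = 1, 2, 2, 4/3, 2/3, 4/15, 4/45, 8/315, …
g: a_k = 3, 6, -6, 12, -30, 84, -252, 792, …
L₀ := L_f ⊗_s L_g (sym. prod.), ord ≤ 1.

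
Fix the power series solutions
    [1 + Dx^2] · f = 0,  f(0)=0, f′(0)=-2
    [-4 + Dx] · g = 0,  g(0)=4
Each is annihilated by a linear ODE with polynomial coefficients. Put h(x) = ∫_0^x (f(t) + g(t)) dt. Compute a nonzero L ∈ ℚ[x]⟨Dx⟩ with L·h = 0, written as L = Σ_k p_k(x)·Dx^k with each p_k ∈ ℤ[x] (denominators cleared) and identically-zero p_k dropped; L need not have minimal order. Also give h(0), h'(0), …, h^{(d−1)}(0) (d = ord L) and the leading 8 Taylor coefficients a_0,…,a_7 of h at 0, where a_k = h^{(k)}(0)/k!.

f: a_k = 0, -2, 0, 1/3, 0, -1/60, 0, 1/2520, …
g: a_k = 4, 16, 32, 128/3, 128/3, 512/15, 1024/45, 4096/315, …
L₀ := lclm(L_f,L_g); ord L₀ ≤ 2+1.
h=∫₀ˣh₀: take L = L₀·Dx.
L = -4·Dx + Dx^2 - 4·Dx^3 + Dx^4  (order 4).
h: a_k = 0, 4, 7, 32/3, 43/4, 128/15, 2047/360, 1024/315, …
ICs: h(0) = 0, h′(0) = 4, h′′(0) = 14, h′′′(0) = 64.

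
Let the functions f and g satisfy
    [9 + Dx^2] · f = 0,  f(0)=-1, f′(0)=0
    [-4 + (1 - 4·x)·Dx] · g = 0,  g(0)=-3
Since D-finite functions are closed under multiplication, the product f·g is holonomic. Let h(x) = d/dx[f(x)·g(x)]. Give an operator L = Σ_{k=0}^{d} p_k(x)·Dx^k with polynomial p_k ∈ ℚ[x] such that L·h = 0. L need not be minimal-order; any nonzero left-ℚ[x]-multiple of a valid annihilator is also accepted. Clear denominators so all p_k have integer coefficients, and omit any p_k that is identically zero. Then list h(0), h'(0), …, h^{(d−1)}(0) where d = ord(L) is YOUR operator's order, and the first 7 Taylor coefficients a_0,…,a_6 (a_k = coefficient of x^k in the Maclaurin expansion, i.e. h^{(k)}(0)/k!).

L = (-23 - 72·x + 144·x^2) + (-8 + 32·x)·Dx + (1 - 8·x + 16·x^2)·Dx^2  (order 2).
h: a_k = 12, 69, 414, 4497/2, 22485/2, 2157831/40, 5034939/20, …
ICs: h(0) = 12, h′(0) = 69.

f: a_k = -1, 0, 9/2, 0, -27/8, 0, 81/80, …
g: a_k = -3, -12, -48, -192, -768, -3072, -12288, …
L₀ := L_f ⊗_s L_g (sym. prod.), ord ≤ 2.
Derive L from L₀ (diff closure).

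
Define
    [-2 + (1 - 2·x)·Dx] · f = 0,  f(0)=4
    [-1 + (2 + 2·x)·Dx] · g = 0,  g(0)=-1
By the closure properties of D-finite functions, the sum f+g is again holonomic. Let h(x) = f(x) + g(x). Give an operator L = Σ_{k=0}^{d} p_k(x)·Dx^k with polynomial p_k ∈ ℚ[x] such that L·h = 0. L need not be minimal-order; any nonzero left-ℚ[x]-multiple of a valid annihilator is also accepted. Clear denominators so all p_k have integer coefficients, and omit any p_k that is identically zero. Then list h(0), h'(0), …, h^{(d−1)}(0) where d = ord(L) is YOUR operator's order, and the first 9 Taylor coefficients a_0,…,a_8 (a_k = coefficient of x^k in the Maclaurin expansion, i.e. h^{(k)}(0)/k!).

L = (-6 - 4·x) + (11 + 20·x + 12·x^2)·Dx + (-2 - 2·x + 8·x^2 + 8·x^3)·Dx^2  (order 2).
h: a_k = 3, 15/2, 129/8, 511/16, 8197/128, 32761/256, 262165/1024, 1048543/2048, 33554861/32768, …
ICs: h(0) = 3, h′(0) = 15/2.

f: a_k = 4, 8, 16, 32, 64, 128, 256, 512, 1024, …
g: a_k = -1, -1/2, 1/8, -1/16, 5/128, -7/256, 21/1024, -33/2048, 429/32768, …
f+g: L₀ = lclm(L_f,L_g), ord ≤ 1+1.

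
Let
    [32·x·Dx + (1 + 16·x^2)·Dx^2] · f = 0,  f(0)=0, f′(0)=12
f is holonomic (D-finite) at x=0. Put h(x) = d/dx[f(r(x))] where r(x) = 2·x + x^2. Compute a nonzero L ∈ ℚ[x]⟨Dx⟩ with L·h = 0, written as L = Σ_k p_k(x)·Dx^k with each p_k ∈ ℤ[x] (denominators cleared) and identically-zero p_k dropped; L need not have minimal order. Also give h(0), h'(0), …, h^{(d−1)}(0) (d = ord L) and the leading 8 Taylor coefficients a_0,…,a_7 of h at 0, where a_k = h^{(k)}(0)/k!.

L = (-1 + 128·x + 256·x^2 + 192·x^3 + 48·x^4) + (1 + x + 64·x^2 + 128·x^3 + 80·x^4 + 16·x^5)·Dx  (order 1).
h: a_k = 24, 24, -1536, -3072, 96384, 294528, -5947392, -24969216, …
ICs: h(0) = 24.

f: a_k = 0, 12, 0, -64, 0, 3072/5, 0, -49152/7, …
Substitute x→r, Dx→(1/r')Dx; clear ⇒ L₀.
Derive L from L₀ (diff closure).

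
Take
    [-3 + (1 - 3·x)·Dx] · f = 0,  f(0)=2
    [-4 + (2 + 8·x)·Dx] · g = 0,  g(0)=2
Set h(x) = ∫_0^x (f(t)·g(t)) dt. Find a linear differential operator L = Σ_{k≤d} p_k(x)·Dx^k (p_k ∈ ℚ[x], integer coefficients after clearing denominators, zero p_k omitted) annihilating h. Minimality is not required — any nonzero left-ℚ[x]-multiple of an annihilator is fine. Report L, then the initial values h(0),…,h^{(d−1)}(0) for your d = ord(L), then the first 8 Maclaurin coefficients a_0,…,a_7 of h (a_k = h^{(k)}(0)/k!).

f: a_k = 2, 6, 18, 54, 162, 486, 1458, 4374, …
g: a_k = 2, 4, -4, 8, -20, 56, -168, 528, …
h₀=f·g: eliminate ⇒ L₀, order ≤ 1·1.
∫: right-multiply L₀ by Dx.
L = (5 + 6·x)·Dx + (-1 - x + 12·x^2)·Dx^2  (order 2).
h: a_k = 0, 4, 10, 52/3, 43, 476/5, 770/3, 612, …
ICs: h(0) = 0, h′(0) = 4.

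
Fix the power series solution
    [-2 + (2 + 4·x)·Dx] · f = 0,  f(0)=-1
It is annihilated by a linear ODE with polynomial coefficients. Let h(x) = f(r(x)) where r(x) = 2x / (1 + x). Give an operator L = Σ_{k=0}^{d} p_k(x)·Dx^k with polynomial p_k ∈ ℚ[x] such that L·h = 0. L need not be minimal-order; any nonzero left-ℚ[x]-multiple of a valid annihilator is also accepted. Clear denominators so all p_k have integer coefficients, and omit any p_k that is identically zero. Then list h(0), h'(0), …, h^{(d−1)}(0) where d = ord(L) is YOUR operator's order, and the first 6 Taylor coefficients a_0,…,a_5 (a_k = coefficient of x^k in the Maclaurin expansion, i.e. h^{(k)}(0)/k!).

L = -2 + (1 + 6·x + 5·x^2)·Dx  (order 1).
h: a_k = -1, -2, 4, -10, 30, -102, …
ICs: h(0) = -1.

f: a_k = -1, -1, 1/2, -1/2, 5/8, -7/8, …
L₀ from L_f via x↦r, Dx↦r'^{-1}Dx.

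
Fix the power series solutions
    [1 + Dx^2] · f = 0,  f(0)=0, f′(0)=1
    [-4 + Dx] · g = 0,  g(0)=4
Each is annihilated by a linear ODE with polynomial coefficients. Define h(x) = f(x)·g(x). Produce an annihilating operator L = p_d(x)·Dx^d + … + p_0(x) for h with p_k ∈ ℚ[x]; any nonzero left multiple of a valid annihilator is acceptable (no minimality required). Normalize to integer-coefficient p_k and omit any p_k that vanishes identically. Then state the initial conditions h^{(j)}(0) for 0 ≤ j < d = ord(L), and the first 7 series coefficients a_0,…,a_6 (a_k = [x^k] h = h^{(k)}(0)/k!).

L = 17 - 8·Dx + Dx^2  (order 2).
h: a_k = 0, 4, 16, 94/3, 40, 1121/30, 1222/45, …
ICs: h(0) = 0, h′(0) = 4.

f: a_k = 0, 1, 0, -1/6, 0, 1/120, 0, …
g: a_k = 4, 16, 32, 128/3, 128/3, 512/15, 1024/45, …
Sym-product of L_f,L_g gives L₀ (≤ ord 2).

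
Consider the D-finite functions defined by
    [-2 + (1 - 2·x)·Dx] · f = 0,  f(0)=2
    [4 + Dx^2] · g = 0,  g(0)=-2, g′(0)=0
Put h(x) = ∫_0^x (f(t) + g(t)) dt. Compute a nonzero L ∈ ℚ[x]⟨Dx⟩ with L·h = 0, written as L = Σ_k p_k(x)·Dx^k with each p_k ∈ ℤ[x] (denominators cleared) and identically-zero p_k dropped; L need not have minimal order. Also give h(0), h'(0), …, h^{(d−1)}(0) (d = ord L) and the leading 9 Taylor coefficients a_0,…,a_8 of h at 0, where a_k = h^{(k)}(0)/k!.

f: a_k = 2, 4, 8, 16, 32, 64, 128, 256, 512, …
g: a_k = -2, 0, 4, 0, -4/3, 0, 8/45, 0, -4/315, …
f+g: L₀ = lclm(L_f,L_g), ord ≤ 1+2.
Integrate: L := L₀·Dx.
L = (56 - 32·x + 32·x^2)·Dx + (-12 + 40·x - 48·x^2 + 32·x^3)·Dx^2 + (14 - 8·x + 8·x^2)·Dx^3 + (-3 + 10·x - 12·x^2 + 8·x^3)·Dx^4  (order 4).
h: a_k = 0, 0, 2, 4, 4, 92/15, 32/3, 824/45, 32, …
ICs: h(0) = 0, h′(0) = 0, h′′(0) = 4, h′′′(0) = 24.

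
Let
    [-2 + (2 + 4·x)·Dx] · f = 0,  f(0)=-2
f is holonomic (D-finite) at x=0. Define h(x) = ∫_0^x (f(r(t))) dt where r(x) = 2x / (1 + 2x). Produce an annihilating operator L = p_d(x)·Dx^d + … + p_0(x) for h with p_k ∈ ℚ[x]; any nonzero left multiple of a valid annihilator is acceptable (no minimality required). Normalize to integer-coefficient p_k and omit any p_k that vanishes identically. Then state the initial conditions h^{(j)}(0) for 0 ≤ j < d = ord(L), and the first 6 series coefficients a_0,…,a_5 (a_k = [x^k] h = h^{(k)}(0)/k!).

L = -2·Dx + (1 + 8·x + 12·x^2)·Dx^2  (order 2).
h: a_k = 0, -2, -2, 4, -10, 148/5, …
ICs: h(0) = 0, h′(0) = -2.

f: a_k = -2, -2, 1, -1, 5/4, -7/4, …
h₀=f(r): pull back L_f along r ⇒ L₀.
h=∫₀ˣh₀: take L = L₀·Dx.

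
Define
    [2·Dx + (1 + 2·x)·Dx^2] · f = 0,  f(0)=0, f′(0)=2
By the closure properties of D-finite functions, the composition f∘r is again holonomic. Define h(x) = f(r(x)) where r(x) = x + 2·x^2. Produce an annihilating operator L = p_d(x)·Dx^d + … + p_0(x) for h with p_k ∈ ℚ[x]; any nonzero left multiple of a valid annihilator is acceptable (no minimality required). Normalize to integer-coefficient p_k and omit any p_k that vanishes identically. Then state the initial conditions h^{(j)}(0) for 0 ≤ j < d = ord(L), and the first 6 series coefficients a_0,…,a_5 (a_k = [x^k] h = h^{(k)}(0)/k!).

f: a_k = 0, 2, -2, 8/3, -4, 32/5, …
f∘r: x↦r, Dx↦Dx/r' in L_f ⇒ L₀.
L = (-2 + 8·x + 16·x^2)·Dx + (1 + 6·x + 12·x^2 + 16·x^3)·Dx^2  (order 2).
h: a_k = 0, 2, 2, -16/3, 4, 32/5, …
ICs: h(0) = 0, h′(0) = 2.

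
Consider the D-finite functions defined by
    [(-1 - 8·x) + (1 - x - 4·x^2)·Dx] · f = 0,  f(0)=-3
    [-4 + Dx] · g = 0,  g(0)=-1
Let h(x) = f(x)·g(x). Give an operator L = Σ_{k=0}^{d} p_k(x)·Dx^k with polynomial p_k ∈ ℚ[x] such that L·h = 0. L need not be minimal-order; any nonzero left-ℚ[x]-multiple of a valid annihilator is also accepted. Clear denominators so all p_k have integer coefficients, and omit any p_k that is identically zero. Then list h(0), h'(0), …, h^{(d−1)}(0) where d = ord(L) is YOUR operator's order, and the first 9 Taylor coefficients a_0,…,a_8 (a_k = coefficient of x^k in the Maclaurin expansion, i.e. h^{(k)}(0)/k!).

L = (5 + 4·x - 16·x^2) + (-1 + x + 4·x^2)·Dx  (order 1).
h: a_k = 3, 15, 51, 143, 379, 4883/5, 7529/3, 674711/105, 1729283/105, …
ICs: h(0) = 3.

f: a_k = -3, -3, -15, -27, -87, -195, -543, -1323, -3495, …
g: a_k = -1, -4, -8, -32/3, -32/3, -128/15, -256/45, -1024/315, -512/315, …
Product ⇒ symmetric product L₀, ord ≤ 1.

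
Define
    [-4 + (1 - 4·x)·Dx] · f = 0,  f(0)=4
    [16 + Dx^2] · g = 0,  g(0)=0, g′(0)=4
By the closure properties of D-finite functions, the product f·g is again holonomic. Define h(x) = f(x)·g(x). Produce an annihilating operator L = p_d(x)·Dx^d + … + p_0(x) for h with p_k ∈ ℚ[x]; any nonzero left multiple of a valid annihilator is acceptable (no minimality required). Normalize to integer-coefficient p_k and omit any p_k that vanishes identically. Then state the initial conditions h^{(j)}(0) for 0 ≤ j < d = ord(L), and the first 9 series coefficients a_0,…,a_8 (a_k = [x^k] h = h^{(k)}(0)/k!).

L = (-16 + 64·x) + 8·Dx + (-1 + 4·x)·Dx^2  (order 2).
h: a_k = 0, 16, 64, 640/3, 2560/3, 51712/15, 206848/15, 17371136/315, 69484544/315, …
ICs: h(0) = 0, h′(0) = 16.

f: a_k = 4, 16, 64, 256, 1024, 4096, 16384, 65536, 262144, …
g: a_k = 0, 4, 0, -32/3, 0, 128/15, 0, -1024/315, 0, …
Sym-product of L_f,L_g gives L₀ (≤ ord 2).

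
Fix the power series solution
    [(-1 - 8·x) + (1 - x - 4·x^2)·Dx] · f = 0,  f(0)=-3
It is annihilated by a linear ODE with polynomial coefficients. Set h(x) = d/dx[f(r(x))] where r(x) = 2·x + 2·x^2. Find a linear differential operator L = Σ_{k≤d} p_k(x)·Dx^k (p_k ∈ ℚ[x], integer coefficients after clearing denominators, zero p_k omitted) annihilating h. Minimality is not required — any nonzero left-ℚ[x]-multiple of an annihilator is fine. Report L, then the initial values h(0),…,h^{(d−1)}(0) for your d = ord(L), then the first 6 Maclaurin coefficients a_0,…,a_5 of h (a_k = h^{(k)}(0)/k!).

L = (22 + 204·x + 1260·x^2 + 4672·x^3 + 8736·x^4 + 7680·x^5 + 2560·x^6) + (-1 - 16·x + 6·x^2 + 420·x^3 + 1520·x^4 + 2400·x^5 + 1792·x^6 + 512·x^7)·Dx  (order 1).
h: a_k = -6, -132, -1008, -8400, -62280, -447120, …
ICs: h(0) = -6.

f: a_k = -3, -3, -15, -27, -87, -195, …
L₀ from L_f via x↦r, Dx↦r'^{-1}Dx.
Derive L from L₀ (diff closure).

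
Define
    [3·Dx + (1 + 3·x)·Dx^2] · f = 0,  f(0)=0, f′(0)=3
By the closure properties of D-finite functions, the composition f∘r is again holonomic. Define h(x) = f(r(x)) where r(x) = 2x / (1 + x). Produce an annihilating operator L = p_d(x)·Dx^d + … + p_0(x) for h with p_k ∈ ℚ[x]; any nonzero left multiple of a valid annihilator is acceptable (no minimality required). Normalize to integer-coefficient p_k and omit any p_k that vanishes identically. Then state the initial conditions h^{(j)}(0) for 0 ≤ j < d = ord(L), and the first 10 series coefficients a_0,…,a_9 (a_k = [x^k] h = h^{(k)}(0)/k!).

f: a_k = 0, 3, -9/2, 9, -81/4, 243/5, -243/2, 2187/7, -6561/8, 2187, …
Substitute x→r, Dx→(1/r')Dx; clear ⇒ L₀.
L = (8 + 14·x)·Dx + (1 + 8·x + 7·x^2)·Dx^2  (order 2).
h: a_k = 0, 6, -24, 114, -600, 16806/5, -19608, 823542/7, -720600, 4483734, …
ICs: h(0) = 0, h′(0) = 6.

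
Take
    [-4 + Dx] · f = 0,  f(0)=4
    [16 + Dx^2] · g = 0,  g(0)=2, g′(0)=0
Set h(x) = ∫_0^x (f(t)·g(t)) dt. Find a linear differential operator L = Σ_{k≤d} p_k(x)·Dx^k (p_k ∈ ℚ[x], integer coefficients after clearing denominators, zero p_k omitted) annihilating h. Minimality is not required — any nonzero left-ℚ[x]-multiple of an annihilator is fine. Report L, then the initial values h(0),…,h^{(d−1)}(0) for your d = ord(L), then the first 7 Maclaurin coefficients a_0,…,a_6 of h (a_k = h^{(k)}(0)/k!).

L = 32·Dx - 8·Dx^2 + Dx^3  (order 3).
h: a_k = 0, 8, 16, 0, -128/3, -1024/15, -2048/45, …
ICs: h(0) = 0, h′(0) = 8, h′′(0) = 32.

f: a_k = 4, 16, 32, 128/3, 128/3, 512/15, 1024/45, …
g: a_k = 2, 0, -16, 0, 64/3, 0, -512/45, …
Sym-product of L_f,L_g gives L₀ (≤ ord 2).
h=∫h₀ ⇒ L = L₀·Dx.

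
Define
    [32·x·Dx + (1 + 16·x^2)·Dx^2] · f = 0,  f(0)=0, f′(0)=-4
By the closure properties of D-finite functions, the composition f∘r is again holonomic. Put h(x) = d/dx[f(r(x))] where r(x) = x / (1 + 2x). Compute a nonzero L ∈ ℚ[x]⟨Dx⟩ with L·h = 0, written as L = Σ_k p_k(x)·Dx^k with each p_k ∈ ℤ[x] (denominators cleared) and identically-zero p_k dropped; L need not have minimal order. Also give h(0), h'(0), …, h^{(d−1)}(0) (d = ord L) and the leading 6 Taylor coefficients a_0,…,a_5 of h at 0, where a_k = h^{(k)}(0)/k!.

f: a_k = 0, -4, 0, 64/3, 0, -1024/5, …
Change of var in L_f (x↦r) gives L₀.
Differentiate: ansatz ord ≤ ord L₀ ⇒ L.
L = (4 + 40·x) + (1 + 4·x + 20·x^2)·Dx  (order 1).
h: a_k = -4, 16, 16, -384, 1216, 2816, …
ICs: h(0) = -4.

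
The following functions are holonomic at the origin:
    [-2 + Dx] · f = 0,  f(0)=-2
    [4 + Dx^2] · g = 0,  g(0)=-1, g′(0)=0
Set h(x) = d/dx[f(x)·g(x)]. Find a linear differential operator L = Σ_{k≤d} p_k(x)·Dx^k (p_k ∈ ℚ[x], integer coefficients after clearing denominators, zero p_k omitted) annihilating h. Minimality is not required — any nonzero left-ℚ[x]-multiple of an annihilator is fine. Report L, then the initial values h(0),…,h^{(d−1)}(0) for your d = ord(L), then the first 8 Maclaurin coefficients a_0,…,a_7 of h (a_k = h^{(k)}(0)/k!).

f: a_k = -2, -4, -4, -8/3, -4/3, -8/15, -8/45, -16/315, …
g: a_k = -1, 0, 2, 0, -2/3, 0, 4/45, 0, …
L₀ := L_f ⊗_s L_g (sym. prod.), ord ≤ 2.
h=h₀': d/dx-closure on L₀ ⇒ L.
L = 8 - 4·Dx + Dx^2  (order 2).
h: a_k = 4, 0, -16, -64/3, -32/3, 0, 128/45, 512/315, …
ICs: h(0) = 4, h′(0) = 0.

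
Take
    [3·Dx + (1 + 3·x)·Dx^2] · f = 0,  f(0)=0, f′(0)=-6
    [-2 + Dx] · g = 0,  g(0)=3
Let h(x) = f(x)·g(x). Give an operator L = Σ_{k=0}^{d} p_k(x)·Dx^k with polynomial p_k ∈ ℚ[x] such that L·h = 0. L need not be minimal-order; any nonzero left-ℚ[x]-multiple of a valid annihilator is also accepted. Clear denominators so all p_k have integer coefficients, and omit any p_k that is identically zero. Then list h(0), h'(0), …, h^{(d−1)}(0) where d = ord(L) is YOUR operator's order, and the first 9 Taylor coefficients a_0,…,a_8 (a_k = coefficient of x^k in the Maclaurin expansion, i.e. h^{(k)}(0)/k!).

f: a_k = 0, -6, 9, -18, 81/2, -486/5, 243, -4374/7, 6561/4, …
g: a_k = 3, 6, 6, 4, 2, 4/5, 4/15, 8/105, 2/105, …
h₀=f·g: eliminate ⇒ L₀, order ≤ 2·1.
L = (-2 + 12·x) + (-1 - 12·x)·Dx + (1 + 3·x)·Dx^2  (order 2).
h: a_k = 0, -18, -9, -36, 87/2, -663/5, 330, -30386/35, 46187/20, …
ICs: h(0) = 0, h′(0) = -18.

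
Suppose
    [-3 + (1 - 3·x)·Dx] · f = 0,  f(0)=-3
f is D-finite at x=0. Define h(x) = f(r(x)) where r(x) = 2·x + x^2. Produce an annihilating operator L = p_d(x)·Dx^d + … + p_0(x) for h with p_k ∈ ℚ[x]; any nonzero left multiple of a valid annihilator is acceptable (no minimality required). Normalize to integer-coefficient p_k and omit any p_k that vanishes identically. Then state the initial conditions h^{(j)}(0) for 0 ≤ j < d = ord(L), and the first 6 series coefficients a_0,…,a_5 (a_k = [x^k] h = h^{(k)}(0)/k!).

f: a_k = -3, -9, -27, -81, -243, -729, …
f∘r: x↦r, Dx↦Dx/r' in L_f ⇒ L₀.
L = (6 + 6·x) + (-1 + 6·x + 3·x^2)·Dx  (order 1).
h: a_k = -3, -18, -117, -756, -4887, -31590, …
ICs: h(0) = -3.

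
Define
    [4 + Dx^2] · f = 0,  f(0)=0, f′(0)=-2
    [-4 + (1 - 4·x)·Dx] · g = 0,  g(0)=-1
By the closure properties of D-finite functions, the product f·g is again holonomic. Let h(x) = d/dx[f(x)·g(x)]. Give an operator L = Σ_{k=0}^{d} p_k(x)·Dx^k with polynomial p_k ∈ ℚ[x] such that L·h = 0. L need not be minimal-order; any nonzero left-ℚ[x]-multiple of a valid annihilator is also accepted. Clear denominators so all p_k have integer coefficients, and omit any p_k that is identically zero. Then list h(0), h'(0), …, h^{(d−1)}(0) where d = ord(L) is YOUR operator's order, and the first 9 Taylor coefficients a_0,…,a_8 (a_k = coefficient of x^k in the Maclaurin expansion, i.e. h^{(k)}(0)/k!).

L = (-28 - 32·x + 64·x^2) + (-8 + 32·x)·Dx + (1 - 8·x + 16·x^2)·Dx^2  (order 2).
h: a_k = 2, 16, 92, 1472/3, 7364/3, 58912/5, 2474296/45, 79177472/315, 50899804/45, …
ICs: h(0) = 2, h′(0) = 16.

f: a_k = 0, -2, 0, 4/3, 0, -4/15, 0, 8/315, 0, …
g: a_k = -1, -4, -16, -64, -256, -1024, -4096, -16384, -65536, …
h₀=f·g: eliminate ⇒ L₀, order ≤ 2·1.
h=h₀': d/dx-closure on L₀ ⇒ L.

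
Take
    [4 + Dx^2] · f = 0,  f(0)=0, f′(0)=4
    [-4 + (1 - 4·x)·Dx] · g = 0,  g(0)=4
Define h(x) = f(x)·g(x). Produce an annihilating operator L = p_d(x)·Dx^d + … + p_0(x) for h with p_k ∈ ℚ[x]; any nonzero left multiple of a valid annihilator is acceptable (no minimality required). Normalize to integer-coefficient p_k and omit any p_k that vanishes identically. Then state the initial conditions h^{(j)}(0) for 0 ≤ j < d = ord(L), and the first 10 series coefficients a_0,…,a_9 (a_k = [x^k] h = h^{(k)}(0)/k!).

L = (-4 + 16·x) + 8·Dx + (-1 + 4·x)·Dx^2  (order 2).
h: a_k = 0, 16, 64, 736/3, 2944/3, 58912/15, 235648/15, 19794368/315, 79177472/315, 407198432/405, …
ICs: h(0) = 0, h′(0) = 16.

f: a_k = 0, 4, 0, -8/3, 0, 8/15, 0, -16/315, 0, 8/2835, …
g: a_k = 4, 16, 64, 256, 1024, 4096, 16384, 65536, 262144, 1048576, …
f·g: L₀ = L_f ⊗_s L_g, ord ≤ 2·1.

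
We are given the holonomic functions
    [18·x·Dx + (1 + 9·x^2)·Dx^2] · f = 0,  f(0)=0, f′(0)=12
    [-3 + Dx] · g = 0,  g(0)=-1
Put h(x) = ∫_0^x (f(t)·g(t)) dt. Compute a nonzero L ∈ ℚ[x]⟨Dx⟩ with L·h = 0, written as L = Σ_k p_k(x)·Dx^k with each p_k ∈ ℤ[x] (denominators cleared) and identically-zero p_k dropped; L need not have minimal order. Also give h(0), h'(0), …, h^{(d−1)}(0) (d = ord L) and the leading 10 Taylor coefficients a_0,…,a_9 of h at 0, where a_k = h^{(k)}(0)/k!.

f: a_k = 0, 12, 0, -36, 0, 972/5, 0, -8748/7, 0, 8748, …
g: a_k = -1, -3, -9/2, -9/2, -27/8, -81/40, -81/80, -243/560, -729/4480, -243/4480, …
L₀ := L_f ⊗_s L_g (sym. prod.), ord ≤ 2.
h=∫h₀ ⇒ L = L₀·Dx.
L = (9 - 54·x + 81·x^2)·Dx + (-6 + 18·x - 54·x^2)·Dx^2 + (1 + 9·x^2)·Dx^3  (order 3).
h: a_k = 0, 0, -6, -12, -9/2, 54/5, -243/20, -891/14, 67797/1120, 9153/28, …
ICs: h(0) = 0, h′(0) = 0, h′′(0) = -12.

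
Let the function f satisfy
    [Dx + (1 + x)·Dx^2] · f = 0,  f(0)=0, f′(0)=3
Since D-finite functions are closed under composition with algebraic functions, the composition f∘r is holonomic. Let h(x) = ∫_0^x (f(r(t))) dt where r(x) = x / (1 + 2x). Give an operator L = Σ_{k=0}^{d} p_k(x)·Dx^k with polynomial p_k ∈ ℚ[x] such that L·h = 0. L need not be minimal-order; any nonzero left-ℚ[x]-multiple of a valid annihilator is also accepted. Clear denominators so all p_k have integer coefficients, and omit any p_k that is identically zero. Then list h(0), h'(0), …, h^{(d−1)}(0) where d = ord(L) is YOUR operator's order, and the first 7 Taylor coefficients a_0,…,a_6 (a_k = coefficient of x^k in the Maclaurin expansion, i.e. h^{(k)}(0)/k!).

f: a_k = 0, 3, -3/2, 1, -3/4, 3/5, -1/2, …
L₀ from L_f via x↦r, Dx↦r'^{-1}Dx.
Integrate: L := L₀·Dx.
L = (5 + 12·x)·Dx^2 + (1 + 5·x + 6·x^2)·Dx^3  (order 3).
h: a_k = 0, 0, 3/2, -5/2, 19/4, -39/4, 211/10, …
ICs: h(0) = 0, h′(0) = 0, h′′(0) = 3.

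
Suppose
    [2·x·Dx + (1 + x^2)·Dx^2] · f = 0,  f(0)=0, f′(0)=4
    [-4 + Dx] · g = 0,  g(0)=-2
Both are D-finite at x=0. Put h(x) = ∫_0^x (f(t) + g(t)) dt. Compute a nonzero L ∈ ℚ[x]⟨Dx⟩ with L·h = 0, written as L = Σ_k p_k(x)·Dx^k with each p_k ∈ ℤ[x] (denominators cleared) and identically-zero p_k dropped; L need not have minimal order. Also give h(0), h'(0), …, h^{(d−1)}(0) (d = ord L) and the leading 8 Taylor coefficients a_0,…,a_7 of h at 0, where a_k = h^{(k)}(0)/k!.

f: a_k = 0, 4, 0, -4/3, 0, 4/5, 0, -4/7, …
g: a_k = -2, -8, -16, -64/3, -64/3, -256/15, -512/45, -2048/315, …
L₀ := lclm(L_f,L_g); ord L₀ ≤ 2+1.
h=∫₀ˣh₀: take L = L₀·Dx.
L = (4 - 16·x - 12·x^2 - 16·x^3)·Dx^2 + (-9 - 13·x^2 - 8·x^4)·Dx^3 + (2 + x + 4·x^2 + x^3 + 2·x^4)·Dx^4  (order 4).
h: a_k = 0, -2, -2, -16/3, -17/3, -64/15, -122/45, -512/315, …
ICs: h(0) = 0, h′(0) = -2, h′′(0) = -4, h′′′(0) = -32.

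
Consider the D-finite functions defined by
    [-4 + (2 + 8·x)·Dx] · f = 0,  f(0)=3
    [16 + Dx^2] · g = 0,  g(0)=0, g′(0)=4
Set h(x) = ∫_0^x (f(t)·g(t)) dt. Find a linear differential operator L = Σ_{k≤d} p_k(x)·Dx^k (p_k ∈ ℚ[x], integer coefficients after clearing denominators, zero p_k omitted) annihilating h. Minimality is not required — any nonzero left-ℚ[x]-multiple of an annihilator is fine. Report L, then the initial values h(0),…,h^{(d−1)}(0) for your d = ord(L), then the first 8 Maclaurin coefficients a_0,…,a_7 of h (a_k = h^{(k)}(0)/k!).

f: a_k = 3, 6, -6, 12, -30, 84, -252, 792, …
g: a_k = 0, 4, 0, -32/3, 0, 128/15, 0, -1024/315, …
f·g: L₀ = L_f ⊗_s L_g, ord ≤ 1·2.
h=∫₀ˣh₀: take L = L₀·Dx.
L = (28 + 128·x + 256·x^2)·Dx + (-4 - 16·x)·Dx^2 + (1 + 8·x + 16·x^2)·Dx^3  (order 3).
h: a_k = 0, 0, 6, 8, -14, -16/5, -76/15, 1296/35, …
ICs: h(0) = 0, h′(0) = 0, h′′(0) = 12.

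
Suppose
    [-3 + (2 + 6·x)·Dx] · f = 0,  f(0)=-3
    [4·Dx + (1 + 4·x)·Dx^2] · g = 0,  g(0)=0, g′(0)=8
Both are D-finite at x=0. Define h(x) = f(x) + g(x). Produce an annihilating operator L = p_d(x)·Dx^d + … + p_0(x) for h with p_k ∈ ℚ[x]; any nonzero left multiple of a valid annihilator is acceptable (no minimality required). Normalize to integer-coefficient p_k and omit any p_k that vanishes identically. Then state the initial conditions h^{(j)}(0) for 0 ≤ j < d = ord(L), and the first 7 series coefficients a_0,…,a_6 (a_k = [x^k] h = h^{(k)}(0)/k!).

L = (84 + 144·x)·Dx + (101 + 552·x + 720·x^2)·Dx^2 + (10 + 94·x + 288·x^2 + 288·x^3)·Dx^3  (order 3).
h: a_k = -3, 7/2, -101/8, 1805/48, -15169/128, 498773/1280, -4056523/3072, …
ICs: h(0) = -3, h′(0) = 7/2, h′′(0) = -101/4.

f: a_k = -3, -9/2, 27/8, -81/16, 1215/128, -5103/256, 45927/1024, …
g: a_k = 0, 8, -16, 128/3, -128, 2048/5, -4096/3, …
f+g: L₀ = lclm(L_f,L_g), ord ≤ 1+2.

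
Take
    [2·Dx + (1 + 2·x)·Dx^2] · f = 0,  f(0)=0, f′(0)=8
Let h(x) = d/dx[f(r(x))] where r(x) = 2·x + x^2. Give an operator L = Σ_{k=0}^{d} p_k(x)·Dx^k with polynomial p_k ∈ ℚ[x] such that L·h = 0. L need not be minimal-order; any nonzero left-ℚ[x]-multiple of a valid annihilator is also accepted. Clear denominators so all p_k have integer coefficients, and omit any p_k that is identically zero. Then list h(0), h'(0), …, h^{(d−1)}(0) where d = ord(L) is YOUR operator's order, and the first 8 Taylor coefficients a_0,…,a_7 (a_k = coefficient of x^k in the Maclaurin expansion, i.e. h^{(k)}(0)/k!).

L = (3 + 4·x + 2·x^2) + (1 + 5·x + 6·x^2 + 2·x^3)·Dx  (order 1).
h: a_k = 16, -48, 160, -544, 1856, -6336, 21632, -73856, …
ICs: h(0) = 16.

f: a_k = 0, 8, -8, 32/3, -16, 128/5, -128/3, 512/7, …
Substitute x→r, Dx→(1/r')Dx; clear ⇒ L₀.
h=h₀': d/dx-closure on L₀ ⇒ L.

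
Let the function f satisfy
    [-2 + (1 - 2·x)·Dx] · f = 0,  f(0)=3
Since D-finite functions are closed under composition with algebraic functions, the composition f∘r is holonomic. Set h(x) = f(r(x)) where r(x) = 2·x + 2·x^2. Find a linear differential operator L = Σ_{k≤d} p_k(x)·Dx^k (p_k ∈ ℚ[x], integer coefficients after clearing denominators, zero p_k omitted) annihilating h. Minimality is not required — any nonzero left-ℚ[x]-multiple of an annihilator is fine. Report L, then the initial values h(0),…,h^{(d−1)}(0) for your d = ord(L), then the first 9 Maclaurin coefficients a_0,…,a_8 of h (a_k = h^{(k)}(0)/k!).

L = (4 + 8·x) + (-1 + 4·x + 4·x^2)·Dx  (order 1).
h: a_k = 3, 12, 60, 288, 1392, 6720, 32448, 156672, 756480, …
ICs: h(0) = 3.

f: a_k = 3, 6, 12, 24, 48, 96, 192, 384, 768, …
Substitute x→r, Dx→(1/r')Dx; clear ⇒ L₀.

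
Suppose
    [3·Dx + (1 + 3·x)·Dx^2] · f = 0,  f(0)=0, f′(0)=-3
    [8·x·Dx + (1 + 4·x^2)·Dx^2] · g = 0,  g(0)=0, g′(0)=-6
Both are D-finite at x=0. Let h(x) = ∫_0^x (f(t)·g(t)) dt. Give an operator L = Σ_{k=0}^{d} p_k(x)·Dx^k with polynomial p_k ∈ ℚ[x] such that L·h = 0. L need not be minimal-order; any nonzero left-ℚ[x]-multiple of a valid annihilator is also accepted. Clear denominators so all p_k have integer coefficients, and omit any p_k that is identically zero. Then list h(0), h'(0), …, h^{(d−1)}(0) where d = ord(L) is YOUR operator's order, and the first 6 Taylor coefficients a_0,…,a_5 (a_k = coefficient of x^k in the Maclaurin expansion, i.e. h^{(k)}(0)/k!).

L = (1632 + 8496·x + 23040·x^2 + 110016·x^3 + 207360·x^4 + 269568·x^5 + 82944·x^7)·Dx^2 + (418 + 6672·x + 44112·x^2 + 151488·x^3 + 393984·x^4 + 642816·x^5 + 725760·x^6 + 82944·x^7 + 290304·x^8)·Dx^3 + (204 + 1844·x + 12096·x^2 + 47408·x^3 + 122880·x^4 + 240192·x^5 + 331776·x^6 + 361728·x^7 + 82944·x^8 + 165888·x^9)·Dx^4 + (25 + 246·x + 1217·x^2 + 4128·x^3 + 10624·x^4 + 22080·x^5 + 34272·x^6 + 41472·x^7 + 43776·x^8 + 13824·x^9 + 20736·x^10)·Dx^5  (order 5).
h: a_k = 0, 0, 0, 6, -27/4, 6, …
ICs: h(0) = 0, h′(0) = 0, h′′(0) = 0, h′′′(0) = 36, h′′′′(0) = -162.

f: a_k = 0, -3, 9/2, -9, 81/4, -243/5, …
g: a_k = 0, -6, 0, 8, 0, -96/5, …
f·g: L₀ = L_f ⊗_s L_g, ord ≤ 2·2.
Integrate: L := L₀·Dx.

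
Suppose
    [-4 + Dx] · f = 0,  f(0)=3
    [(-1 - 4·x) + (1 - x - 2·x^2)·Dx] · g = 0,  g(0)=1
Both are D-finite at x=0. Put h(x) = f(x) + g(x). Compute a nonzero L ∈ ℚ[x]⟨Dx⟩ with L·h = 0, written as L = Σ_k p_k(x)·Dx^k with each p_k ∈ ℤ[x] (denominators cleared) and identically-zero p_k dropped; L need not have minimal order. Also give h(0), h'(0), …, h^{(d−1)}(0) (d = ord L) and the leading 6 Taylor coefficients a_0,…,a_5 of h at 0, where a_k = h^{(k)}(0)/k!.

f: a_k = 3, 12, 24, 32, 32, 128/5, …
g: a_k = 1, 1, 3, 5, 11, 21, …
f+g: L₀ = lclm(L_f,L_g), ord ≤ 1+1.
L = (8 + 192·x^2 + 128·x^3) + (10 - 44·x - 72·x^2 + 64·x^3 + 64·x^4)·Dx + (-3 + 11·x + 6·x^2 - 24·x^3 - 16·x^4)·Dx^2  (order 2).
h: a_k = 4, 13, 27, 37, 43, 233/5, …
ICs: h(0) = 4, h′(0) = 13.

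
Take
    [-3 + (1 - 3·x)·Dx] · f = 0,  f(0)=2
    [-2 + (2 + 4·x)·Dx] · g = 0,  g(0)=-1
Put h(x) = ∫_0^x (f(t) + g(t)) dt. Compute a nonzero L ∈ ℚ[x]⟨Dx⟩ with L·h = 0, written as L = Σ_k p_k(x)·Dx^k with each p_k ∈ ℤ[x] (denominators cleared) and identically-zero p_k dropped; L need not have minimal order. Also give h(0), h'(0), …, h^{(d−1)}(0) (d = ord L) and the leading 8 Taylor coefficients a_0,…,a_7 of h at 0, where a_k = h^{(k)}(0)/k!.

L = (-42 - 54·x)·Dx + (38 + 132·x + 162·x^2)·Dx^2 + (-4 - 14·x + 42·x^2 + 108·x^3)·Dx^3  (order 3).
h: a_k = 0, 1, 5/2, 37/6, 107/8, 1301/40, 3881/48, 23349/112, …
ICs: h(0) = 0, h′(0) = 1, h′′(0) = 5.

f: a_k = 2, 6, 18, 54, 162, 486, 1458, 4374, …
g: a_k = -1, -1, 1/2, -1/2, 5/8, -7/8, 21/16, -33/16, …
h₀=f+g: left-lcm gives L₀, ord ≤ 2.
Integrate: L := L₀·Dx.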